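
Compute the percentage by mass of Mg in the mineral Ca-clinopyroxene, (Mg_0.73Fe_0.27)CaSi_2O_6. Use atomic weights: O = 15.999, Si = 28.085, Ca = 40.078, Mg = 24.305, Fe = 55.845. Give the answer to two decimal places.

M((Mg_0.73Fe_0.27)CaSi_2O_6) = 225.063 g/mol.
Mg contributes 0.73 × 24.305 = 17.743 g per mole.
17.743/225.063 = 0.0788 → 7.88%.

7.88 weight percent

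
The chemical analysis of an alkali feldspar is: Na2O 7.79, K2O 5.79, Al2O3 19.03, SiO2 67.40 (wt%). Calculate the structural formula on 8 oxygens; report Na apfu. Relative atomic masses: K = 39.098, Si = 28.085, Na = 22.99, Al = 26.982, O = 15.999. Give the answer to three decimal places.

0.672 Na apfu

Na2O: 7.79/61.979 = 0.12569 mol → 0.25138 mol Na, 0.12569 mol O.
K2O: 5.79/94.195 = 0.06147 mol → 0.12294 mol K, 0.06147 mol O.
Al2O3: 19.03/101.961 = 0.18664 mol → 0.37328 mol Al, 0.55992 mol O.
SiO2: 67.40/60.083 = 1.12178 mol → 1.12178 mol Si, 2.24356 mol O.
Total oxygen = 2.99064 mol. Normalization factor = 8/2.99064 = 2.67501.
Na per 8 O = 0.25138 × 2.67501 = 0.672.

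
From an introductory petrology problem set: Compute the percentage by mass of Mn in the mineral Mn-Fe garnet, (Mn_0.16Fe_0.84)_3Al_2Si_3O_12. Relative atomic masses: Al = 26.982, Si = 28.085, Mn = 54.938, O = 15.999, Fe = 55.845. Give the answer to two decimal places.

Molar mass of (Mn_0.16Fe_0.84)_3Al_2Si_3O_12: 0.48*54.938 + 2.52*55.845 + 2*26.982 + 3*28.085 + 12*15.999 = 497.307 g/mol.
Mass of Mn per formula unit: 0.48 × 54.938 = 26.370 g.
Weight fraction Mn = 26.370 / 497.307 = 0.0530.

5.30 wt%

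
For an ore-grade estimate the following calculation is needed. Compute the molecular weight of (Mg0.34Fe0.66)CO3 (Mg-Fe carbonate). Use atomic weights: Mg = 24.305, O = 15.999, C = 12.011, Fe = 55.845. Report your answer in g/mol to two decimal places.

105.13 g/mol

M = 0.34·24.305 + 0.66·55.845 + 1·12.011 + 3·15.999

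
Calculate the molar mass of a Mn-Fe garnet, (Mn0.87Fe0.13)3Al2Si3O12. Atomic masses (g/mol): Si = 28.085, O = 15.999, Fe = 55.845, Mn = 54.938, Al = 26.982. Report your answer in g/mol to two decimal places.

495.37 g/mol

M = 2.61(54.938) + 0.39(55.845) + 2(26.982) + 3(28.085) + 12(15.999)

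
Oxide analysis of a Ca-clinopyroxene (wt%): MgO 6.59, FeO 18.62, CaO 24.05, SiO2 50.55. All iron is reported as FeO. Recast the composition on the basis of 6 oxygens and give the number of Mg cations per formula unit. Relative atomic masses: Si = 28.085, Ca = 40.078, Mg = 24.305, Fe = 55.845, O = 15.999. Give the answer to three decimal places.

6.59 wt% MgO ÷ 40.304 g/mol = 0.16351 mol, giving 0.16351 Mg and 0.16351 O.
18.62 wt% FeO ÷ 71.844 g/mol = 0.25917 mol, giving 0.25917 Fe and 0.25917 O.
24.05 wt% CaO ÷ 56.077 g/mol = 0.42887 mol, giving 0.42887 Ca and 0.42887 O.
50.55 wt% SiO2 ÷ 60.083 g/mol = 0.84134 mol, giving 0.84134 Si and 1.68268 O.
Oxygen sums to 2.53423; scaling by 6/2.53423 = 2.36758 puts the formula on 6 O.
Mg: 0.16351 × 2.36758 = 0.387 atoms per formula unit.

0.387 Mg apfu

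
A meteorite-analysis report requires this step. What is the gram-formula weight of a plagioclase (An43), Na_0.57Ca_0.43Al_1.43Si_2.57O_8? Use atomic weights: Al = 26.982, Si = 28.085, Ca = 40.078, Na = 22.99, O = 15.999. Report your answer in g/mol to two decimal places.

M = 0.57·22.99 + 0.43·40.078 + 1.43·26.982 + 2.57·28.085 + 8·15.999

269.09 g/mol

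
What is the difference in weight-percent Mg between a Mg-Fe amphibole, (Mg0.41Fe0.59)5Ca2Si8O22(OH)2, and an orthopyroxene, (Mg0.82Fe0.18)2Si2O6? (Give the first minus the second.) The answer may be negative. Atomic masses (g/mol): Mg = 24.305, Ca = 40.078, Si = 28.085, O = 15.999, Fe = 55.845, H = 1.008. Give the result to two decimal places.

-13.29 percentage points

First mineral: 49.825 g Mg in 905.396 g formula = 5.50 wt% Mg.
Second mineral: 39.860 g Mg in 212.128 g formula = 18.79 wt% Mg.
5.50% − 18.79% gives a difference of -13.29 percentage points.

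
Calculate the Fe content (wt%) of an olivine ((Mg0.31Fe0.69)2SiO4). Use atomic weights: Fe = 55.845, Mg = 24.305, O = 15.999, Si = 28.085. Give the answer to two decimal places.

Molar mass of (Mg0.31Fe0.69)2SiO4: 0.62*24.305 + 1.38*55.845 + 1*28.085 + 4*15.999 = 184.216 g/mol.
Mass of Fe per formula unit: 1.38 × 55.845 = 77.066 g.
Weight fraction Fe = 77.066 / 184.216 = 0.4183.

41.83 wt%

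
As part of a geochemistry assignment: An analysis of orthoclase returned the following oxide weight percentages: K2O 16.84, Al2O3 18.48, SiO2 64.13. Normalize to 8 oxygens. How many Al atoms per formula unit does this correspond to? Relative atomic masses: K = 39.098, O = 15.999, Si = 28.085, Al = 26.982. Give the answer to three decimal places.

1.015 Al apfu

16.84 wt% K2O ÷ 94.195 g/mol = 0.17878 mol, giving 0.35756 K and 0.17878 O.
18.48 wt% Al2O3 ÷ 101.961 g/mol = 0.18125 mol, giving 0.36250 Al and 0.54375 O.
64.13 wt% SiO2 ÷ 60.083 g/mol = 1.06736 mol, giving 1.06736 Si and 2.13472 O.
Oxygen sums to 2.85725; scaling by 8/2.85725 = 2.79990 puts the formula on 8 O.
Al: 0.36250 × 2.79990 = 1.015 atoms per formula unit.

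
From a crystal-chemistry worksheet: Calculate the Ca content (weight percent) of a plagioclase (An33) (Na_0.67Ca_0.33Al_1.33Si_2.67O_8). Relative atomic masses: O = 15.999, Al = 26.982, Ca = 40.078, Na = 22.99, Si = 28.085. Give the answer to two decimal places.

Formula mass = 0.67×22.99 + 0.33×40.078 + 1.33×26.982 + 2.67×28.085 + 8×15.999 = 267.494 g/mol, of which 13.226 g is Ca.
So Ca makes up 13.226/267.494 = 0.0494 of the mass, i.e. 4.94%.

4.94 weight percent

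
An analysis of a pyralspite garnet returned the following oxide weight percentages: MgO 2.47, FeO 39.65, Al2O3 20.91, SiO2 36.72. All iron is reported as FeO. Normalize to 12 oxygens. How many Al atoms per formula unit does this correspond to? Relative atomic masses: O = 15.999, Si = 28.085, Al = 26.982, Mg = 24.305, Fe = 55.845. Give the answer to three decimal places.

2.008 Al apfu

MgO: 2.47/40.304 = 0.06128 mol → 0.06128 mol Mg, 0.06128 mol O.
FeO: 39.65/71.844 = 0.55189 mol → 0.55189 mol Fe, 0.55189 mol O.
Al2O3: 20.91/101.961 = 0.20508 mol → 0.41016 mol Al, 0.61524 mol O.
SiO2: 36.72/60.083 = 0.61115 mol → 0.61115 mol Si, 1.22230 mol O.
Total oxygen = 2.45071 mol. Normalization factor = 12/2.45071 = 4.89654.
Al per 12 O = 0.41016 × 4.89654 = 2.008.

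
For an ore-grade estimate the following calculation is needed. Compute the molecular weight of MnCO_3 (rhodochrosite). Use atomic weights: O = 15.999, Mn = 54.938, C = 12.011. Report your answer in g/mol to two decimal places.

114.95 g/mol

The formula mass is the sum 1*54.938 + 1*12.011 + 3*15.999.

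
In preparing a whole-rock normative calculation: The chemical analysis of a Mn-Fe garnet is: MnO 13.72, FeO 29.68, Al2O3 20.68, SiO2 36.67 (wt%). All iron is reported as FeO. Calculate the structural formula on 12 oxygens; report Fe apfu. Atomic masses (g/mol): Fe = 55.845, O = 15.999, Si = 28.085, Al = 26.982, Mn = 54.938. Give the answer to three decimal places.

13.72 wt% MnO ÷ 70.937 g/mol = 0.19341 mol, giving 0.19341 Mn and 0.19341 O.
29.68 wt% FeO ÷ 71.844 g/mol = 0.41312 mol, giving 0.41312 Fe and 0.41312 O.
20.68 wt% Al2O3 ÷ 101.961 g/mol = 0.20282 mol, giving 0.40564 Al and 0.60846 O.
36.67 wt% SiO2 ÷ 60.083 g/mol = 0.61032 mol, giving 0.61032 Si and 1.22064 O.
Oxygen sums to 2.43563; scaling by 12/2.43563 = 4.92686 puts the formula on 12 O.
Fe: 0.41312 × 4.92686 = 2.035 atoms per formula unit.

2.035 Fe apfu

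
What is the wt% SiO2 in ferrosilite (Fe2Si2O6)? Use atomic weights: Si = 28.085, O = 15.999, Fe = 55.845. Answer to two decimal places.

M(Fe2Si2O6) = 263.854 g/mol; M(SiO2) = 60.083 g/mol.
Moles SiO2 per formula unit = 2 Si ÷ 1 = 2.0000.
SiO2 fraction = (2.0000 × 60.083) / 263.854 = 120.166/263.854 = 0.4554.

45.54 wt%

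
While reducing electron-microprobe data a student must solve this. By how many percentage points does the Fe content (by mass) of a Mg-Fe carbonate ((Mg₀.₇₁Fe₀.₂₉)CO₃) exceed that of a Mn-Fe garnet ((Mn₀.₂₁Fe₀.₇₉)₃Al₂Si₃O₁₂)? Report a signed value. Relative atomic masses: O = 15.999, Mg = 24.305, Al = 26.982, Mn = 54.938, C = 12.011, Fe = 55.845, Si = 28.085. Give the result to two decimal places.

First mineral: 16.195 g Fe in 93.460 g formula = 17.33 wt% Fe.
Second mineral: 132.353 g Fe in 497.171 g formula = 26.62 wt% Fe.
17.33% − 26.62% gives a difference of -9.29 percentage points.

-9.29 percentage points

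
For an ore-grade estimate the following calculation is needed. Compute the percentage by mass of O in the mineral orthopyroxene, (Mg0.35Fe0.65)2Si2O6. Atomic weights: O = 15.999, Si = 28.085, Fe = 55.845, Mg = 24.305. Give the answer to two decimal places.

M((Mg0.35Fe0.65)2Si2O6) = 241.776 g/mol.
O contributes 6 × 15.999 = 95.994 g per mole.
95.994/241.776 = 0.3970 → 39.70%.

39.70 weight percent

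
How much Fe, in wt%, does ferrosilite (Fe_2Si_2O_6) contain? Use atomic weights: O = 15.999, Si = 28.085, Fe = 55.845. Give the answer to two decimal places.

Molar mass of Fe_2Si_2O_6: 2*55.845 + 2*28.085 + 6*15.999 = 263.854 g/mol.
Mass of Fe per formula unit: 2 × 55.845 = 111.690 g.
Weight fraction Fe = 111.690 / 263.854 = 0.4233.

42.33 wt%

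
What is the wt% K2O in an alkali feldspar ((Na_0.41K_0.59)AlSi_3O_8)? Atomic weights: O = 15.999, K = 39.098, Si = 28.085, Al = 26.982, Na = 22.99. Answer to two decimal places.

10.23 wt%

Molar mass of (Na_0.41K_0.59)AlSi_3O_8 = 0.41×22.99 + 0.59×39.098 + 1×26.982 + 3×28.085 + 8×15.999 = 271.723 g/mol.
Each formula unit contains 0.59 K, equivalent to 0.59/2 = 0.2950 mol K2O.
M(K2O) = 2×39.098 + 1×15.999 = 94.195 g/mol.
Mass of K2O per formula unit = 0.2950 × 94.195 = 27.788 g.
K2O wt% = 27.788 / 271.723 × 100 = 10.23%.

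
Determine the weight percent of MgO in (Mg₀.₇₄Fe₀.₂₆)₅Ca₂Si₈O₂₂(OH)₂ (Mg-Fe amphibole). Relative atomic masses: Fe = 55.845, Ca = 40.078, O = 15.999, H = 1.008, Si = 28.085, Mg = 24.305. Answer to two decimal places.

17.48 wt%

M((Mg₀.₇₄Fe₀.₂₆)₅Ca₂Si₈O₂₂(OH)₂) = 853.355 g/mol; M(MgO) = 40.304 g/mol.
Moles MgO per formula unit = 3.70 Mg ÷ 1 = 3.7000.
MgO fraction = (3.7000 × 40.304) / 853.355 = 149.125/853.355 = 0.1748.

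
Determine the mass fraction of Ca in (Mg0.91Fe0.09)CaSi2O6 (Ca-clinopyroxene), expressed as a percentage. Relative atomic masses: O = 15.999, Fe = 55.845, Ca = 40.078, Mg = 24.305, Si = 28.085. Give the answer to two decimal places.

18.27 weight percent

M((Mg0.91Fe0.09)CaSi2O6) = 219.386 g/mol.
Ca contributes 1 × 40.078 = 40.078 g per mole.
40.078/219.386 = 0.1827 → 18.27%.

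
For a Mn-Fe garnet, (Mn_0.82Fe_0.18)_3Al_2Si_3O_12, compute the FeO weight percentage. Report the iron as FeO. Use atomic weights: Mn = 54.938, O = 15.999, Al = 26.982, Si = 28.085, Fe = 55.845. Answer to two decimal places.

Molar mass of (Mn_0.82Fe_0.18)_3Al_2Si_3O_12 = 2.46×54.938 + 0.54×55.845 + 2×26.982 + 3×28.085 + 12×15.999 = 495.511 g/mol.
Each formula unit contains 0.54 Fe, equivalent to 0.54/1 = 0.5400 mol FeO.
M(FeO) = 1×55.845 + 1×15.999 = 71.844 g/mol.
Mass of FeO per formula unit = 0.5400 × 71.844 = 38.796 g.
FeO wt% = 38.796 / 495.511 × 100 = 7.83%.

7.83 wt%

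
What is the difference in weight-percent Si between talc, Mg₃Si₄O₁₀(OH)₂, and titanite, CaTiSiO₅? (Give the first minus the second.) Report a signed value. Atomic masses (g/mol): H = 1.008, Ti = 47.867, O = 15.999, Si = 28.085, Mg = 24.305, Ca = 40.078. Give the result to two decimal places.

First mineral: 112.340 g Si in 379.259 g formula = 29.62 wt% Si.
Second mineral: 28.085 g Si in 196.025 g formula = 14.33 wt% Si.
29.62% − 14.33% gives a difference of 15.29 percentage points.

15.29 percentage points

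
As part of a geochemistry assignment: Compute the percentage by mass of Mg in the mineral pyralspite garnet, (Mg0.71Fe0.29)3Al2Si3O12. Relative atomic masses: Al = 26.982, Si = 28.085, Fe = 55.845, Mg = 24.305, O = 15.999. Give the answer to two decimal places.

Molar mass of (Mg0.71Fe0.29)3Al2Si3O12: 2.13·24.305 + 0.87·55.845 + 2·26.982 + 3·28.085 + 12·15.999 = 430.562 g/mol.
Mass of Mg per formula unit: 2.13 × 24.305 = 51.770 g.
Weight fraction Mg = 51.770 / 430.562 = 0.1202.

12.02 wt%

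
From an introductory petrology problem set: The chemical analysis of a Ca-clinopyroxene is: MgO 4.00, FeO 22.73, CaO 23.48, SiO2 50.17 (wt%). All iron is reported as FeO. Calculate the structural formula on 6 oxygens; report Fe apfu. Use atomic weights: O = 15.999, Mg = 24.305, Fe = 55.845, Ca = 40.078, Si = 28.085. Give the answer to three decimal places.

0.758 Fe apfu

MgO (M=40.304): mol = 0.09925; Mg = 0.09925, O = 0.09925.
FeO (M=71.844): mol = 0.31638; Fe = 0.31638, O = 0.31638.
CaO (M=56.077): mol = 0.41871; Ca = 0.41871, O = 0.41871.
SiO2 (M=60.083): mol = 0.83501; Si = 0.83501, O = 1.67002.
ΣO = 2.50436; factor = 6/ΣO = 2.39582.
Fe apfu = 0.31638 × 2.39582 = 0.758.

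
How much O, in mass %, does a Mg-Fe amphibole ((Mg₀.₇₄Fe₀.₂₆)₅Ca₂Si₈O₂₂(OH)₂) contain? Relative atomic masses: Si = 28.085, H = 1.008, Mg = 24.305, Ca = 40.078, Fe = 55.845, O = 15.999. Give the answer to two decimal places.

45.00 mass %

Molar mass of (Mg₀.₇₄Fe₀.₂₆)₅Ca₂Si₈O₂₂(OH)₂: 3.70*24.305 + 1.30*55.845 + 2*40.078 + 8*28.085 + 24*15.999 + 2*1.008 = 853.355 g/mol.
Mass of O per formula unit: 24 × 15.999 = 383.976 g.
Weight fraction O = 383.976 / 853.355 = 0.4500.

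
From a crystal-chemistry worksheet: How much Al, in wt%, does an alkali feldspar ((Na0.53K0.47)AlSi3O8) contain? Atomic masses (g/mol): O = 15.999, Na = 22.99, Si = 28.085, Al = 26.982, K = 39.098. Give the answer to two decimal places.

10.00 wt%

Molar mass of (Na0.53K0.47)AlSi3O8: 0.53*22.99 + 0.47*39.098 + 1*26.982 + 3*28.085 + 8*15.999 = 269.790 g/mol.
Mass of Al per formula unit: 1 × 26.982 = 26.982 g.
Weight fraction Al = 26.982 / 269.790 = 0.1000.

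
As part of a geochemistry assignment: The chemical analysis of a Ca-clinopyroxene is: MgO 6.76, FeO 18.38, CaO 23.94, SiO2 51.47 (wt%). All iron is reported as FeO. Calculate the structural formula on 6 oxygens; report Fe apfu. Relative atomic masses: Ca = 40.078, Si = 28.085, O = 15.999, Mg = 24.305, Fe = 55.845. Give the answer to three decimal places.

0.599 Fe apfu

MgO: 6.76/40.304 = 0.16773 mol → 0.16773 mol Mg, 0.16773 mol O.
FeO: 18.38/71.844 = 0.25583 mol → 0.25583 mol Fe, 0.25583 mol O.
CaO: 23.94/56.077 = 0.42691 mol → 0.42691 mol Ca, 0.42691 mol O.
SiO2: 51.47/60.083 = 0.85665 mol → 0.85665 mol Si, 1.71330 mol O.
Total oxygen = 2.56377 mol. Normalization factor = 6/2.56377 = 2.34030.
Fe per 6 O = 0.25583 × 2.34030 = 0.599.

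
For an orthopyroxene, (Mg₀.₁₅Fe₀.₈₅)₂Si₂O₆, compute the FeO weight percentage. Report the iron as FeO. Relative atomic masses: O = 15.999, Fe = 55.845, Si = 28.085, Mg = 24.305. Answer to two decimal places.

Molar mass of (Mg₀.₁₅Fe₀.₈₅)₂Si₂O₆ = 0.30·24.305 + 1.70·55.845 + 2·28.085 + 6·15.999 = 254.392 g/mol.
Each formula unit contains 1.70 Fe, equivalent to 1.70/1 = 1.7000 mol FeO.
M(FeO) = 1×55.845 + 1×15.999 = 71.844 g/mol.
Mass of FeO per formula unit = 1.7000 × 71.844 = 122.135 g.
FeO wt% = 122.135 / 254.392 × 100 = 48.01%.

48.01 wt%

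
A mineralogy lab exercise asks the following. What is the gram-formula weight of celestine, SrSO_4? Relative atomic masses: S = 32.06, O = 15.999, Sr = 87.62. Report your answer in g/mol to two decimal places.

183.68 g/mol

The formula mass is the sum 1*87.62 + 1*32.06 + 4*15.999.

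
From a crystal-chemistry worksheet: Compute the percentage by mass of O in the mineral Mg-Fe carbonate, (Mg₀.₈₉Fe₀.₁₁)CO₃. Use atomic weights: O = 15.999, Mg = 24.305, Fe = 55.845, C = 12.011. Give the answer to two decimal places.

Molar mass of (Mg₀.₈₉Fe₀.₁₁)CO₃: 0.89·24.305 + 0.11·55.845 + 1·12.011 + 3·15.999 = 87.782 g/mol.
Mass of O per formula unit: 3 × 15.999 = 47.997 g.
Weight fraction O = 47.997 / 87.782 = 0.5468.

54.68 mass %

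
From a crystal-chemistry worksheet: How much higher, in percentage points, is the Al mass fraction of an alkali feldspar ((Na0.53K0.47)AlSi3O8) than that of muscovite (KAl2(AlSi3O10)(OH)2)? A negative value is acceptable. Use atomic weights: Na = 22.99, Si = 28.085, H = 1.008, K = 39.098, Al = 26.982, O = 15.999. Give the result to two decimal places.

Al in (Na0.53K0.47)AlSi3O8: molar mass 269.790 g/mol; 1×26.982 = 26.982 g → 10.00 wt%.
Al in KAl2(AlSi3O10)(OH)2: molar mass 398.303 g/mol; 3×26.982 = 80.946 g → 20.32 wt%.
Difference = 10.00 − 20.32 = -10.32 percentage points.

-10.32 percentage points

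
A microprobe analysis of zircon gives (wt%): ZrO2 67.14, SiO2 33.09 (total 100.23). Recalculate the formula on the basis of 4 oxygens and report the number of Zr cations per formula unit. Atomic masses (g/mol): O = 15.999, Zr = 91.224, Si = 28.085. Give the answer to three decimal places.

0.995 Zr apfu

ZrO2: 67.14/123.222 = 0.54487 mol → 0.54487 mol Zr, 1.08974 mol O.
SiO2: 33.09/60.083 = 0.55074 mol → 0.55074 mol Si, 1.10148 mol O.
Total oxygen = 2.19122 mol. Normalization factor = 4/2.19122 = 1.82547.
Zr per 4 O = 0.54487 × 1.82547 = 0.995.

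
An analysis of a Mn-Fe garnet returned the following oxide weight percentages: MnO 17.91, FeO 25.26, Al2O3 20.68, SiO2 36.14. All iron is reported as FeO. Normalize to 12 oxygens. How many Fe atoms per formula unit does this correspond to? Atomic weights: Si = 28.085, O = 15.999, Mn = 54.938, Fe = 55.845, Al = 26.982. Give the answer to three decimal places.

17.91 wt% MnO ÷ 70.937 g/mol = 0.25248 mol, giving 0.25248 Mn and 0.25248 O.
25.26 wt% FeO ÷ 71.844 g/mol = 0.35160 mol, giving 0.35160 Fe and 0.35160 O.
20.68 wt% Al2O3 ÷ 101.961 g/mol = 0.20282 mol, giving 0.40564 Al and 0.60846 O.
36.14 wt% SiO2 ÷ 60.083 g/mol = 0.60150 mol, giving 0.60150 Si and 1.20300 O.
Oxygen sums to 2.41554; scaling by 12/2.41554 = 4.96783 puts the formula on 12 O.
Fe: 0.35160 × 4.96783 = 1.747 atoms per formula unit.

1.747 Fe apfu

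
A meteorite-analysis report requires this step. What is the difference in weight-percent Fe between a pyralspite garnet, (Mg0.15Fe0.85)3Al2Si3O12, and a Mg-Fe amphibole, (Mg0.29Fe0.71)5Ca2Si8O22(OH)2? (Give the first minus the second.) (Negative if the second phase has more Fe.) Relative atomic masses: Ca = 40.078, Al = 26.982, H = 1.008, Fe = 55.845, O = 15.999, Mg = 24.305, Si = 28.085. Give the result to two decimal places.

Fe in (Mg0.15Fe0.85)3Al2Si3O12: molar mass 483.549 g/mol; 2.55×55.845 = 142.405 g → 29.45 wt%.
Fe in (Mg0.29Fe0.71)5Ca2Si8O22(OH)2: molar mass 924.320 g/mol; 3.55×55.845 = 198.250 g → 21.45 wt%.
Difference = 29.45 − 21.45 = 8.00 percentage points.

8.00 percentage points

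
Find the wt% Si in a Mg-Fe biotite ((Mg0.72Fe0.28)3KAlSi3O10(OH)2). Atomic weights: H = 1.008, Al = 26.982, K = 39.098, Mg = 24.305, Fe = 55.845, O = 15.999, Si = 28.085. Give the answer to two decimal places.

18.99 weight percent

Molar mass of (Mg0.72Fe0.28)3KAlSi3O10(OH)2: 2.16×24.305 + 0.84×55.845 + 1×39.098 + 1×26.982 + 3×28.085 + 12×15.999 + 2×1.008 = 443.748 g/mol.
Mass of Si per formula unit: 3 × 28.085 = 84.255 g.
Weight fraction Si = 84.255 / 443.748 = 0.1899.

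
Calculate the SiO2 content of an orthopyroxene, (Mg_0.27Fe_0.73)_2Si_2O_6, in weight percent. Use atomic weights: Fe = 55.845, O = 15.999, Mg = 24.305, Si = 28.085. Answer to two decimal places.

Formula mass = 246.822 g/mol.
2 Si → 2.0000 mol SiO2 per formula unit; M(SiO2) = 60.083, so SiO2 mass = 120.166 g.
120.166/246.822 × 100 = 48.69 wt%.

48.69 wt%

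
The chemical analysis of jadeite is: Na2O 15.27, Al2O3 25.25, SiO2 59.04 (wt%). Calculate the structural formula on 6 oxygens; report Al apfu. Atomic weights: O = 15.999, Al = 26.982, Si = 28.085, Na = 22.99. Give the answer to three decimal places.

1.006 Al apfu

Na2O (M=61.979): mol = 0.24637; Na = 0.49274, O = 0.24637.
Al2O3 (M=101.961): mol = 0.24764; Al = 0.49528, O = 0.74292.
SiO2 (M=60.083): mol = 0.98264; Si = 0.98264, O = 1.96528.
ΣO = 2.95457; factor = 6/ΣO = 2.03075.
Al apfu = 0.49528 × 2.03075 = 1.006.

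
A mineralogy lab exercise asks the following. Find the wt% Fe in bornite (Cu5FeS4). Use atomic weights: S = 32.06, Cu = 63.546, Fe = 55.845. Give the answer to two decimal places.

11.13 weight percent

Molar mass of Cu5FeS4: 5×63.546 + 1×55.845 + 4×32.06 = 501.815 g/mol.
Mass of Fe per formula unit: 1 × 55.845 = 55.845 g.
Weight fraction Fe = 55.845 / 501.815 = 0.1113.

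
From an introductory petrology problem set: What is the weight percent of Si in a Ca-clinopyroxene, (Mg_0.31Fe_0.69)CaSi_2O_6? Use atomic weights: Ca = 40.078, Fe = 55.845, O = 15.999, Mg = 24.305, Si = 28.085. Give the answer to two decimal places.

23.57 wt%

M((Mg_0.31Fe_0.69)CaSi_2O_6) = 238.310 g/mol.
Si contributes 2 × 28.085 = 56.170 g per mole.
56.170/238.310 = 0.2357 → 23.57%.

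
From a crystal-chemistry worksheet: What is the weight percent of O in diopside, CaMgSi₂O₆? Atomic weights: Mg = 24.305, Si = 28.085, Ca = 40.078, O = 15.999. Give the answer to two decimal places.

44.33 mass %

M(CaMgSi₂O₆) = 216.547 g/mol.
O contributes 6 × 15.999 = 95.994 g per mole.
95.994/216.547 = 0.4433 → 44.33%.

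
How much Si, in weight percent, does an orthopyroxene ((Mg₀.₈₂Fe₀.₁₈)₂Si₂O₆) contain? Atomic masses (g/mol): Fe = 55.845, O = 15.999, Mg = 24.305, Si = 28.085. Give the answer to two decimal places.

26.48 weight percent

Formula mass = 1.64*24.305 + 0.36*55.845 + 2*28.085 + 6*15.999 = 212.128 g/mol, of which 56.170 g is Si.
So Si makes up 56.170/212.128 = 0.2648 of the mass, i.e. 26.48%.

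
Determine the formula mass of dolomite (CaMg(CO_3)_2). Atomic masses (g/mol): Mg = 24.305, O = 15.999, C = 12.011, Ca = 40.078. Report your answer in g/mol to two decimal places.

184.40 g/mol

Ca: 1 × 40.078 = 40.0780
Mg: 1 × 24.305 = 24.3050
C: 2 × 12.011 = 24.0220
O: 6 × 15.999 = 95.9940
Summing the contributions gives the formula mass.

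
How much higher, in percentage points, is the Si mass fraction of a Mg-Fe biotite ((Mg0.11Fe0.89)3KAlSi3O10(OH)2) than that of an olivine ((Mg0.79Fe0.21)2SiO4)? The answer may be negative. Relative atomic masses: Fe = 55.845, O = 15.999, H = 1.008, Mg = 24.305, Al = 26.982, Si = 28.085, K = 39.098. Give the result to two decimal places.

First mineral: 84.255 g Si in 501.466 g formula = 16.80 wt% Si.
Second mineral: 28.085 g Si in 153.938 g formula = 18.24 wt% Si.
16.80% − 18.24% gives a difference of -1.44 percentage points.

-1.44 percentage points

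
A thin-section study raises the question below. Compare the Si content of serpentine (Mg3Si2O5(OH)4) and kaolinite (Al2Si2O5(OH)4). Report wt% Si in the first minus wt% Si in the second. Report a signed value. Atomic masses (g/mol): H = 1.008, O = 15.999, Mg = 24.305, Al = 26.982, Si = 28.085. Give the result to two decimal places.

Si in Mg3Si2O5(OH)4: molar mass 277.108 g/mol; 2×28.085 = 56.170 g → 20.27 wt%.
Si in Al2Si2O5(OH)4: molar mass 258.157 g/mol; 2×28.085 = 56.170 g → 21.76 wt%.
Difference = 20.27 − 21.76 = -1.49 percentage points.

-1.49 percentage points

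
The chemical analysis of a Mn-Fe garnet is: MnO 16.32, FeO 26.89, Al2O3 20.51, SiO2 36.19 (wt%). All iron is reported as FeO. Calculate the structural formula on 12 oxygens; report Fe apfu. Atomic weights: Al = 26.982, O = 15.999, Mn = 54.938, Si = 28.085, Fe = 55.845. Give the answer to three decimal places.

1.862 Fe apfu

MnO: 16.32/70.937 = 0.23006 mol → 0.23006 mol Mn, 0.23006 mol O.
FeO: 26.89/71.844 = 0.37428 mol → 0.37428 mol Fe, 0.37428 mol O.
Al2O3: 20.51/101.961 = 0.20116 mol → 0.40232 mol Al, 0.60348 mol O.
SiO2: 36.19/60.083 = 0.60233 mol → 0.60233 mol Si, 1.20466 mol O.
Total oxygen = 2.41248 mol. Normalization factor = 12/2.41248 = 4.97413.
Fe per 12 O = 0.37428 × 4.97413 = 1.862.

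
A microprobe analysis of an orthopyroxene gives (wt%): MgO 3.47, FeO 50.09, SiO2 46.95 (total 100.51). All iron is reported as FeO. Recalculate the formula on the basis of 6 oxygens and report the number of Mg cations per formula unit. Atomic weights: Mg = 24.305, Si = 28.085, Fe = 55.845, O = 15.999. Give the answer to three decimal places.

0.220 Mg apfu

3.47 wt% MgO ÷ 40.304 g/mol = 0.08610 mol, giving 0.08610 Mg and 0.08610 O.
50.09 wt% FeO ÷ 71.844 g/mol = 0.69721 mol, giving 0.69721 Fe and 0.69721 O.
46.95 wt% SiO2 ÷ 60.083 g/mol = 0.78142 mol, giving 0.78142 Si and 1.56284 O.
Oxygen sums to 2.34615; scaling by 6/2.34615 = 2.55738 puts the formula on 6 O.
Mg: 0.08610 × 2.55738 = 0.220 atoms per formula unit.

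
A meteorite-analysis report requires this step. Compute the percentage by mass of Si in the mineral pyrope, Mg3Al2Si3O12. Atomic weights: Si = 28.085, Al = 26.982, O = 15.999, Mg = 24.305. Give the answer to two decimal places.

20.90 weight percent

Formula mass = 3·24.305 + 2·26.982 + 3·28.085 + 12·15.999 = 403.122 g/mol, of which 84.255 g is Si.
So Si makes up 84.255/403.122 = 0.2090 of the mass, i.e. 20.90%.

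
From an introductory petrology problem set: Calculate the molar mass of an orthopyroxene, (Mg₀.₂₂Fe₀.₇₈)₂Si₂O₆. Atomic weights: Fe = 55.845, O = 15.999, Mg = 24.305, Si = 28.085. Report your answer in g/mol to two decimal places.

M = 0.44*24.305 + 1.56*55.845 + 2*28.085 + 6*15.999

249.98 g/mol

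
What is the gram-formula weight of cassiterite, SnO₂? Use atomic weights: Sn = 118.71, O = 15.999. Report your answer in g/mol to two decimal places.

M = 1(118.71) + 2(15.999)

150.71 g/mol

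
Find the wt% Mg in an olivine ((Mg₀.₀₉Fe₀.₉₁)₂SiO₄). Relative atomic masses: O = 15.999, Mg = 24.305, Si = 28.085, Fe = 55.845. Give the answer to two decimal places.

M((Mg₀.₀₉Fe₀.₉₁)₂SiO₄) = 198.094 g/mol.
Mg contributes 0.18 × 24.305 = 4.375 g per mole.
4.375/198.094 = 0.0221 → 2.21%.

2.21 weight percent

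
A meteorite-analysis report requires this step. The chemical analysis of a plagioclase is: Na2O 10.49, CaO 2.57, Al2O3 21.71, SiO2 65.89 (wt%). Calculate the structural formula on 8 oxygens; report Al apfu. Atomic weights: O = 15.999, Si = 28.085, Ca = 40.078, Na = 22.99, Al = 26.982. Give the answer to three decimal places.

Na2O (M=61.979): mol = 0.16925; Na = 0.33850, O = 0.16925.
CaO (M=56.077): mol = 0.04583; Ca = 0.04583, O = 0.04583.
Al2O3 (M=101.961): mol = 0.21292; Al = 0.42584, O = 0.63876.
SiO2 (M=60.083): mol = 1.09665; Si = 1.09665, O = 2.19330.
ΣO = 3.04714; factor = 8/ΣO = 2.62541.
Al apfu = 0.42584 × 2.62541 = 1.118.

1.118 Al apfu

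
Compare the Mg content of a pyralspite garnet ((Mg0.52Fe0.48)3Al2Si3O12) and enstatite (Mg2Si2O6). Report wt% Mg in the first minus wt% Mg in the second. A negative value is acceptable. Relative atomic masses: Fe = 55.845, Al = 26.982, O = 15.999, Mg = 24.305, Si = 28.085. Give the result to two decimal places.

-15.76 percentage points

Mg in (Mg0.52Fe0.48)3Al2Si3O12: molar mass 448.540 g/mol; 1.56×24.305 = 37.916 g → 8.45 wt%.
Mg in Mg2Si2O6: molar mass 200.774 g/mol; 2×24.305 = 48.610 g → 24.21 wt%.
Difference = 8.45 − 24.21 = -15.76 percentage points.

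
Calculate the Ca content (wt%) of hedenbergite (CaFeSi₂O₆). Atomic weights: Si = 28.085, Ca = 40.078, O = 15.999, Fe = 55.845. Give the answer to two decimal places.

16.15 wt%

Molar mass of CaFeSi₂O₆: 1*40.078 + 1*55.845 + 2*28.085 + 6*15.999 = 248.087 g/mol.
Mass of Ca per formula unit: 1 × 40.078 = 40.078 g.
Weight fraction Ca = 40.078 / 248.087 = 0.1615.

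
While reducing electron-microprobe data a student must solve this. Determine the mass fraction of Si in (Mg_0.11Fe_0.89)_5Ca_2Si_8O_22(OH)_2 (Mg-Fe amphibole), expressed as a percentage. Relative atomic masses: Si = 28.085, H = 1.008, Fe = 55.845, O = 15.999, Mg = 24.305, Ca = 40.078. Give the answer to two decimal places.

23.58 wt%

M((Mg_0.11Fe_0.89)_5Ca_2Si_8O_22(OH)_2) = 952.706 g/mol.
Si contributes 8 × 28.085 = 224.680 g per mole.
224.680/952.706 = 0.2358 → 23.58%.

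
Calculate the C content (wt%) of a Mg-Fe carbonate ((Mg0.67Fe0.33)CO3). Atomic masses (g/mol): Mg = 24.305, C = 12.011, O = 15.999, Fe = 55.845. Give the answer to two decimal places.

12.68 wt%

Formula mass = 0.67×24.305 + 0.33×55.845 + 1×12.011 + 3×15.999 = 94.721 g/mol, of which 12.011 g is C.
So C makes up 12.011/94.721 = 0.1268 of the mass, i.e. 12.68%.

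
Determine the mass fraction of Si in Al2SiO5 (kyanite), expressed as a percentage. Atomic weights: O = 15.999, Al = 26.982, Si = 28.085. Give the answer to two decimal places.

17.33 mass %

Molar mass of Al2SiO5: 2·26.982 + 1·28.085 + 5·15.999 = 162.044 g/mol.
Mass of Si per formula unit: 1 × 28.085 = 28.085 g.
Weight fraction Si = 28.085 / 162.044 = 0.1733.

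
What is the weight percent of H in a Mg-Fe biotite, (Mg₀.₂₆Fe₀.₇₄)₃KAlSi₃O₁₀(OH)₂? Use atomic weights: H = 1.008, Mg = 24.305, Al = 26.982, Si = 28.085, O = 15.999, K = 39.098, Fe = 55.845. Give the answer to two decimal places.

M((Mg₀.₂₆Fe₀.₇₄)₃KAlSi₃O₁₀(OH)₂) = 487.273 g/mol.
H contributes 2 × 1.008 = 2.016 g per mole.
2.016/487.273 = 0.0041 → 0.41%.

0.41 mass %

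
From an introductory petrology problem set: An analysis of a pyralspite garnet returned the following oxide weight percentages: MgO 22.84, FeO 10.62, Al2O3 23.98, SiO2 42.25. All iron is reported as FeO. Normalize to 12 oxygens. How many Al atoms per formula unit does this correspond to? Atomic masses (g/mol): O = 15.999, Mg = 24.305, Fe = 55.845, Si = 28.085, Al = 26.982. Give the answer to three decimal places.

MgO: 22.84/40.304 = 0.56669 mol → 0.56669 mol Mg, 0.56669 mol O.
FeO: 10.62/71.844 = 0.14782 mol → 0.14782 mol Fe, 0.14782 mol O.
Al2O3: 23.98/101.961 = 0.23519 mol → 0.47038 mol Al, 0.70557 mol O.
SiO2: 42.25/60.083 = 0.70319 mol → 0.70319 mol Si, 1.40638 mol O.
Total oxygen = 2.82646 mol. Normalization factor = 12/2.82646 = 4.24559.
Al per 12 O = 0.47038 × 4.24559 = 1.997.

1.997 Al apfu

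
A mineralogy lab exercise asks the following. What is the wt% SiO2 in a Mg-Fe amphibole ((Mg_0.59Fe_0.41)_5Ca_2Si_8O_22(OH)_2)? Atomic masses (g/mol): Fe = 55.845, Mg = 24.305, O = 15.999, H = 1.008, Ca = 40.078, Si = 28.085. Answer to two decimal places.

54.81 wt%

M((Mg_0.59Fe_0.41)_5Ca_2Si_8O_22(OH)_2) = 877.010 g/mol; M(SiO2) = 60.083 g/mol.
Moles SiO2 per formula unit = 8 Si ÷ 1 = 8.0000.
SiO2 fraction = (8.0000 × 60.083) / 877.010 = 480.664/877.010 = 0.5481.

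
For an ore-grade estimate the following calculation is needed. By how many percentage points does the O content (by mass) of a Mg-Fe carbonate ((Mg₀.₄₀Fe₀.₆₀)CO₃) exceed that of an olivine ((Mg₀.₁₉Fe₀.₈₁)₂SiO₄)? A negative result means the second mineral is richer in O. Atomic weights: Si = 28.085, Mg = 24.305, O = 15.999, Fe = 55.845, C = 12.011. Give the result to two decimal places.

M((Mg₀.₄₀Fe₀.₆₀)CO₃) = 103.237 g/mol, so wt% O = 47.997/103.237 × 100 = 46.49%.
M((Mg₀.₁₉Fe₀.₈₁)₂SiO₄) = 191.786 g/mol, so wt% O = 63.996/191.786 × 100 = 33.37%.
46.49 − 33.37 = 13.12 pp.

13.12 percentage points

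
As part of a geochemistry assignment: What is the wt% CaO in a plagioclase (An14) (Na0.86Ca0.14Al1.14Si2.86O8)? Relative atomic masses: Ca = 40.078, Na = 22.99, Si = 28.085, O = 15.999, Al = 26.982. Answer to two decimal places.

2.97 wt%

Molar mass of Na0.86Ca0.14Al1.14Si2.86O8 = 0.86·22.99 + 0.14·40.078 + 1.14·26.982 + 2.86·28.085 + 8·15.999 = 264.457 g/mol.
Each formula unit contains 0.14 Ca, equivalent to 0.14/1 = 0.1400 mol CaO.
M(CaO) = 1×40.078 + 1×15.999 = 56.077 g/mol.
Mass of CaO per formula unit = 0.1400 × 56.077 = 7.851 g.
CaO wt% = 7.851 / 264.457 × 100 = 2.97%.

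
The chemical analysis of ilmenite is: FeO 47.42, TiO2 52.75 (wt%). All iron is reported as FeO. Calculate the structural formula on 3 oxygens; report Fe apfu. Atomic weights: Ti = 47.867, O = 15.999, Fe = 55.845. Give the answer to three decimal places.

FeO: 47.42/71.844 = 0.66004 mol → 0.66004 mol Fe, 0.66004 mol O.
TiO2: 52.75/79.865 = 0.66049 mol → 0.66049 mol Ti, 1.32098 mol O.
Total oxygen = 1.98102 mol. Normalization factor = 3/1.98102 = 1.51437.
Fe per 3 O = 0.66004 × 1.51437 = 1.000.

1.000 Fe apfu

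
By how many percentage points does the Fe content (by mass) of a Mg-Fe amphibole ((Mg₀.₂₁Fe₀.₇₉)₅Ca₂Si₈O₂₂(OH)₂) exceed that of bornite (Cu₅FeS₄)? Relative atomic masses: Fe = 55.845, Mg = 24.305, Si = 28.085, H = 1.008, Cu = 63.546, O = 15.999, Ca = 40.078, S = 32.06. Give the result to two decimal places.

Fe in (Mg₀.₂₁Fe₀.₇₉)₅Ca₂Si₈O₂₂(OH)₂: molar mass 936.936 g/mol; 3.95×55.845 = 220.588 g → 23.54 wt%.
Fe in Cu₅FeS₄: molar mass 501.815 g/mol; 1×55.845 = 55.845 g → 11.13 wt%.
Difference = 23.54 − 11.13 = 12.41 percentage points.

12.41 percentage points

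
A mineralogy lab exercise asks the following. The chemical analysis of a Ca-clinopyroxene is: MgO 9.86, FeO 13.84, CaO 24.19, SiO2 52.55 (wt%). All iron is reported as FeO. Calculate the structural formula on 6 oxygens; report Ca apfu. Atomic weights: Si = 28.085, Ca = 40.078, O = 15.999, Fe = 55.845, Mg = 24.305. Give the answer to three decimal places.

9.86 wt% MgO ÷ 40.304 g/mol = 0.24464 mol, giving 0.24464 Mg and 0.24464 O.
13.84 wt% FeO ÷ 71.844 g/mol = 0.19264 mol, giving 0.19264 Fe and 0.19264 O.
24.19 wt% CaO ÷ 56.077 g/mol = 0.43137 mol, giving 0.43137 Ca and 0.43137 O.
52.55 wt% SiO2 ÷ 60.083 g/mol = 0.87462 mol, giving 0.87462 Si and 1.74924 O.
Oxygen sums to 2.61789; scaling by 6/2.61789 = 2.29192 puts the formula on 6 O.
Ca: 0.43137 × 2.29192 = 0.989 atoms per formula unit.

0.989 Ca apfu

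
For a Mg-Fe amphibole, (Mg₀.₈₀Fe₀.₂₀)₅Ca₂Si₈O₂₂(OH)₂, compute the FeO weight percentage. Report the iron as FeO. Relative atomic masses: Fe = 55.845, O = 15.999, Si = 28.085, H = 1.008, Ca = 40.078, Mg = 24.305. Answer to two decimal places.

8.51 wt%

M((Mg₀.₈₀Fe₀.₂₀)₅Ca₂Si₈O₂₂(OH)₂) = 843.893 g/mol; M(FeO) = 71.844 g/mol.
Moles FeO per formula unit = 1 Fe ÷ 1 = 1.0000.
FeO fraction = (1.0000 × 71.844) / 843.893 = 71.844/843.893 = 0.0851.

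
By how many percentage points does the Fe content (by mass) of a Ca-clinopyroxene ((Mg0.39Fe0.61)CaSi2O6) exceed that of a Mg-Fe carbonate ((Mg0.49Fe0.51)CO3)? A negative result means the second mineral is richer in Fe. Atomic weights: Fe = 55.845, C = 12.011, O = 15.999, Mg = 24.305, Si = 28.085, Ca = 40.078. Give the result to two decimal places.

First mineral: 34.065 g Fe in 235.786 g formula = 14.45 wt% Fe.
Second mineral: 28.481 g Fe in 100.398 g formula = 28.37 wt% Fe.
14.45% − 28.37% gives a difference of -13.92 percentage points.

-13.92 percentage points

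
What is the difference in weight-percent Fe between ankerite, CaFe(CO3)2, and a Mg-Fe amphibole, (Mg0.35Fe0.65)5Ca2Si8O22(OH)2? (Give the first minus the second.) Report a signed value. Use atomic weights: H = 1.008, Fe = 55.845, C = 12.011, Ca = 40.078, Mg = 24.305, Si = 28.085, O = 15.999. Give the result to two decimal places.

6.02 percentage points

First mineral: 55.845 g Fe in 215.939 g formula = 25.86 wt% Fe.
Second mineral: 181.496 g Fe in 914.858 g formula = 19.84 wt% Fe.
25.86% − 19.84% gives a difference of 6.02 percentage points.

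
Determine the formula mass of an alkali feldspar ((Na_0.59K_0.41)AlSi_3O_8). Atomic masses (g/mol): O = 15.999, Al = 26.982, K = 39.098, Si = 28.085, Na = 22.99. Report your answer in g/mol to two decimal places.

268.82 g/mol

Na: 0.59 × 22.99 = 13.5641
K: 0.41 × 39.098 = 16.0302
Al: 1 × 26.982 = 26.9820
Si: 3 × 28.085 = 84.2550
O: 8 × 15.999 = 127.9920
Summing the contributions gives the formula mass.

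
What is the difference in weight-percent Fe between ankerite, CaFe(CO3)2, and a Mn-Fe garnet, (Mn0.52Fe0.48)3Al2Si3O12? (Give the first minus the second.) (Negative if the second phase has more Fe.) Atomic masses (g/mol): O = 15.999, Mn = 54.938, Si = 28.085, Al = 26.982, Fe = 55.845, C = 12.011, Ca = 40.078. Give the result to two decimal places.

First mineral: 55.845 g Fe in 215.939 g formula = 25.86 wt% Fe.
Second mineral: 80.417 g Fe in 496.327 g formula = 16.20 wt% Fe.
25.86% − 16.20% gives a difference of 9.66 percentage points.

9.66 percentage points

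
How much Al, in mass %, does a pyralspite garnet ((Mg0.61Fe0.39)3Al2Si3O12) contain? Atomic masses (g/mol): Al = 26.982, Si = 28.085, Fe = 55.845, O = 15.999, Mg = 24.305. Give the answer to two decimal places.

12.26 mass %

M((Mg0.61Fe0.39)3Al2Si3O12) = 440.024 g/mol.
Al contributes 2 × 26.982 = 53.964 g per mole.
53.964/440.024 = 0.1226 → 12.26%.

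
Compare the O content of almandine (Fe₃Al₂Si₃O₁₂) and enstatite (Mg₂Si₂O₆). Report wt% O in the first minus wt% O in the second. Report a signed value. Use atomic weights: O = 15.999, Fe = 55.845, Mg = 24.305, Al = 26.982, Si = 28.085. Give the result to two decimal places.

-9.24 percentage points

First mineral: 191.988 g O in 497.742 g formula = 38.57 wt% O.
Second mineral: 95.994 g O in 200.774 g formula = 47.81 wt% O.
38.57% − 47.81% gives a difference of -9.24 percentage points.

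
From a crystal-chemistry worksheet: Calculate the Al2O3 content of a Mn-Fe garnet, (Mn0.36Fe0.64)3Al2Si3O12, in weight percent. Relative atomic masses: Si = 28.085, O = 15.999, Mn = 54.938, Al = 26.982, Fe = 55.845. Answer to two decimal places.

Molar mass of (Mn0.36Fe0.64)3Al2Si3O12 = 1.08·54.938 + 1.92·55.845 + 2·26.982 + 3·28.085 + 12·15.999 = 496.762 g/mol.
Each formula unit contains 2 Al, equivalent to 2/2 = 1.0000 mol Al2O3.
M(Al2O3) = 2×26.982 + 3×15.999 = 101.961 g/mol.
Mass of Al2O3 per formula unit = 1.0000 × 101.961 = 101.961 g.
Al2O3 wt% = 101.961 / 496.762 × 100 = 20.53%.

20.53 wt%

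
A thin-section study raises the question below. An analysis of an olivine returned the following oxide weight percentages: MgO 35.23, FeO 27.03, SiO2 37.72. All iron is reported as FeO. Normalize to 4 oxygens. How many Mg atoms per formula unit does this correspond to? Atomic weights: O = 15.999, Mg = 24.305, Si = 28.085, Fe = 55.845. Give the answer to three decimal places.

1.395 Mg apfu

MgO: 35.23/40.304 = 0.87411 mol → 0.87411 mol Mg, 0.87411 mol O.
FeO: 27.03/71.844 = 0.37623 mol → 0.37623 mol Fe, 0.37623 mol O.
SiO2: 37.72/60.083 = 0.62780 mol → 0.62780 mol Si, 1.25560 mol O.
Total oxygen = 2.50594 mol. Normalization factor = 4/2.50594 = 1.59621.
Mg per 4 O = 0.87411 × 1.59621 = 1.395.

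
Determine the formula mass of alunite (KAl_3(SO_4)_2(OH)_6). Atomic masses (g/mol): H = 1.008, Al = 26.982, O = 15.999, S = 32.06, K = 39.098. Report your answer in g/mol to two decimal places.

414.20 g/mol

M = 1·39.098 + 3·26.982 + 2·32.06 + 14·15.999 + 6·1.008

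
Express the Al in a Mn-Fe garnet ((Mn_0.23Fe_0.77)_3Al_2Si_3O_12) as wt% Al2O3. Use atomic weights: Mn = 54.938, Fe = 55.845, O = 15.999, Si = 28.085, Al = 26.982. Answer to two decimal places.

20.51 wt%

Molar mass of (Mn_0.23Fe_0.77)_3Al_2Si_3O_12 = 0.69*54.938 + 2.31*55.845 + 2*26.982 + 3*28.085 + 12*15.999 = 497.116 g/mol.
Each formula unit contains 2 Al, equivalent to 2/2 = 1.0000 mol Al2O3.
M(Al2O3) = 2×26.982 + 3×15.999 = 101.961 g/mol.
Mass of Al2O3 per formula unit = 1.0000 × 101.961 = 101.961 g.
Al2O3 wt% = 101.961 / 497.116 × 100 = 20.51%.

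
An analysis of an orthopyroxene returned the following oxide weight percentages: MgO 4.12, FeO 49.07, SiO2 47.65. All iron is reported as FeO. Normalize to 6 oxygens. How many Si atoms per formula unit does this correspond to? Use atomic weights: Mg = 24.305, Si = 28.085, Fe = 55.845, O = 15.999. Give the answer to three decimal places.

2.007 Si apfu

4.12 wt% MgO ÷ 40.304 g/mol = 0.10222 mol, giving 0.10222 Mg and 0.10222 O.
49.07 wt% FeO ÷ 71.844 g/mol = 0.68301 mol, giving 0.68301 Fe and 0.68301 O.
47.65 wt% SiO2 ÷ 60.083 g/mol = 0.79307 mol, giving 0.79307 Si and 1.58614 O.
Oxygen sums to 2.37137; scaling by 6/2.37137 = 2.53018 puts the formula on 6 O.
Si: 0.79307 × 2.53018 = 2.007 atoms per formula unit.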